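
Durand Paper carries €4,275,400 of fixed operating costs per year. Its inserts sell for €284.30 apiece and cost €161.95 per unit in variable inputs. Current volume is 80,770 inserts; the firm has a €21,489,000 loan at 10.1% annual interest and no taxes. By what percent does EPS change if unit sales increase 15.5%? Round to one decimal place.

+44.6%

Contribution at this volume is 80,770 × €122.35 = €9,882,209.50.
Subtracting fixed costs: EBIT = €9,882,209.50 − €4,275,400 = €5,606,809.50.
After interest of €2,170,389.00, pre-tax earnings = €3,436,420.50.
DCL = total CM / (EBIT − I) = €9,882,209.50 / €3,436,420.50 = 2.8757.
%ΔEPS = DCL × %ΔSales = 2.8757 × +15.5% = +44.6%.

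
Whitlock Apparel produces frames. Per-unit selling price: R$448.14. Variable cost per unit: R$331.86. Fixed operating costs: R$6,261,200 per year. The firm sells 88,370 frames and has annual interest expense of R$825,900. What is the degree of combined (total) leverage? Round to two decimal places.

3.22

At 88,370 units, contribution = 88,370 × R$116.28 = R$10,275,663.60.
EBIT = R$10,275,663.60 − R$6,261,200 = R$4,014,463.60. Interest = R$825,900.00, so EBIT − I = R$3,188,563.60.
Degree of total leverage = total CM / (EBIT − interest) = R$10,275,663.60 / R$3,188,563.60 = 3.2227.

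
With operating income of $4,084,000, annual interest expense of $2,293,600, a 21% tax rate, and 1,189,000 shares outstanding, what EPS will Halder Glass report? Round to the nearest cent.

$1.19

Interest = $2,293,600.00, so EBT = $4,084,000 − $2,293,600.00 = $1,790,400.00.
Net income = $1,790,400.00 × (1 − 0.21) = $1,414,416.00.
Per share: $1,414,416.00 / 1,189,000 shares = $1.19.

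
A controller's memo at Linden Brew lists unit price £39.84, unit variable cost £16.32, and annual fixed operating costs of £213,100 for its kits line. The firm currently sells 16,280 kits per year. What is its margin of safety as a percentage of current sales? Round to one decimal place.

44.3%

Contribution margin per unit = £39.84 − £16.32 = £23.52. Break-even units = £213,100 ÷ £23.52 = 9,060.37; break-even revenue = 9,060.37 × £39.84 = £360,965.31.
Current sales = 16,280 × £39.84 = £648,595.20.
Margin of safety = (£648,595.20 − £360,965.31) ÷ £648,595.20 = 44.3%.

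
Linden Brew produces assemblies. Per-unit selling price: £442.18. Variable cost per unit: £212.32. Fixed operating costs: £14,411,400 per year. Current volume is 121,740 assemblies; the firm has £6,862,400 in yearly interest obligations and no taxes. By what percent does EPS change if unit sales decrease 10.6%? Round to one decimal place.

Contribution at this volume is 121,740 × £229.86 = £27,983,156.40.
EBIT = £27,983,156.40 − £14,411,400 = £13,571,756.40.
After interest of £6,862,400.00, pre-tax earnings = £6,709,356.40.
DCL = total CM / (EBIT − I) = £27,983,156.40 / £6,709,356.40 = 4.1708.
%ΔEPS = DCL × %ΔSales = 4.1708 × -10.6% = -44.2%.

-44.2%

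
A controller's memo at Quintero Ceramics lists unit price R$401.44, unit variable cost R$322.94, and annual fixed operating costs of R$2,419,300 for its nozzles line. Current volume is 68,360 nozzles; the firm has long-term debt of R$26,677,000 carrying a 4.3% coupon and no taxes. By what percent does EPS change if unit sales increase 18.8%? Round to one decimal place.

Total contribution margin = 68,360 × R$78.50 = R$5,366,260.00.
Subtracting fixed costs: EBIT = R$5,366,260.00 − R$2,419,300 = R$2,946,960.00.
After interest of R$1,147,111.00, pre-tax earnings = R$1,799,849.00.
Degree of combined leverage = contribution ÷ (EBIT − I) = R$5,366,260.00 ÷ R$1,799,849.00 = 2.9815.
%ΔEPS = DCL × %ΔSales = 2.9815 × +18.8% = +56.1%.

+56.1%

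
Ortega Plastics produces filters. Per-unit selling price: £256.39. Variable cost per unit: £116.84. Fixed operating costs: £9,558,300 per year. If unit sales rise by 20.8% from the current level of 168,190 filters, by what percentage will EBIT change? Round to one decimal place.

At 168,190 units, contribution = 168,190 × £139.55 = £23,470,914.50.
EBIT = £23,470,914.50 − £9,558,300 = £13,912,614.50.
Degree of operating leverage = £23,470,914.50 / £13,912,614.50 = 1.6870.
So EBIT moves 1.6870 × (+20.8%) = +35.1%.

+35.1%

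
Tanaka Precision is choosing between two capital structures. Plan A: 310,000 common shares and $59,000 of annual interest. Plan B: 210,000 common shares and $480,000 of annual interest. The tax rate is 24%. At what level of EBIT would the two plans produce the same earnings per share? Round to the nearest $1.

$1,364,100

At indifference, (EBIT − 59,000)(1 − t)/310,000 = (EBIT − 480,000)(1 − t)/210,000.
Cancelling (1 − t) and cross-multiplying: 210,000·(EBIT − 59,000) = 310,000·(EBIT − 480,000).
Solving, EBIT = (480,000·310,000 − 59,000·210,000) / (310,000 − 210,000) = 136,410,000,000 / 100,000 = 1,364,100.00.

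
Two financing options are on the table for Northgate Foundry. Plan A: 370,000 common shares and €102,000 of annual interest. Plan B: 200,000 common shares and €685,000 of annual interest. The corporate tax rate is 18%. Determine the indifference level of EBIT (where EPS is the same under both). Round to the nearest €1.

€1,370,882

At indifference, (EBIT − 102,000)(1 − t)/370,000 = (EBIT − 685,000)(1 − t)/200,000.
Cancelling (1 − t) and cross-multiplying: 200,000·(EBIT − 102,000) = 370,000·(EBIT − 685,000).
Solving, EBIT = (685,000·370,000 − 102,000·200,000) / (370,000 − 200,000) = 233,050,000,000 / 170,000 = 1,370,882.35.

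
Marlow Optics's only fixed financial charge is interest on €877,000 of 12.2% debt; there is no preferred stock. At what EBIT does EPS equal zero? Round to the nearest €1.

Annual interest = 12.2% × €877,000 = €106,994.00.
With no preferred dividends, EPS = 0 when EBIT exactly covers interest, so the financial break-even EBIT is €106,994.00.

€106,994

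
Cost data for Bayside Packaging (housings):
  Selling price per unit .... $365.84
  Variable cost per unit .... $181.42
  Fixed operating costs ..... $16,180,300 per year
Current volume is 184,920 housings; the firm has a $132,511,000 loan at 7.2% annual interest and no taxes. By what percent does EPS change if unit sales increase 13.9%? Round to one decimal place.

Contribution at this volume is 184,920 × $184.42 = $34,102,946.40.
EBIT = $34,102,946.40 − $16,180,300 = $17,922,646.40.
Interest = $9,540,792.00, so EBIT − I = $8,381,854.40.
Degree of combined leverage = contribution ÷ (EBIT − I) = $34,102,946.40 ÷ $8,381,854.40 = 4.0687.
EPS therefore changes by 4.0687 × (+13.9%) = +56.6%.

+56.6%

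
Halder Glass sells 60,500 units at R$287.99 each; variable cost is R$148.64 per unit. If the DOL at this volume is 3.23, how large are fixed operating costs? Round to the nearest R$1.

Total contribution margin = 60,500 × R$139.35 = R$8,430,675.00.
Since DOL = CM ÷ EBIT, EBIT = R$8,430,675.00 ÷ 3.23 = R$2,610,116.10.
And FC = contribution − EBIT = R$8,430,675.00 − R$2,610,116.10 = R$5,820,559.

R$5,820,559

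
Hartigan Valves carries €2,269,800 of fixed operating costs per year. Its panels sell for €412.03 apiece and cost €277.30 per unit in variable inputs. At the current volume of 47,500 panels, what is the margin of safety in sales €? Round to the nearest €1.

Each unit contributes €412.03 − €277.30 = €134.73. Break-even units = €2,269,800 ÷ €134.73 = 16,847.03; break-even revenue = 16,847.03 × €412.03 = €6,941,480.69.
Actual sales revenue = 47,500 × €412.03 = €19,571,425.00.
Margin of safety = €19,571,425.00 − €6,941,480.69 = €12,629,944.

€12,629,944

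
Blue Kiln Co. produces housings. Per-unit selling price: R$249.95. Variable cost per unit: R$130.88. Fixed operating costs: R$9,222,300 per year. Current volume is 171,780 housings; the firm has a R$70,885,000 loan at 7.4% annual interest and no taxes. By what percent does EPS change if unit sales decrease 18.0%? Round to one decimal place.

-61.5%

Contribution at this volume is 171,780 × R$119.07 = R$20,453,844.60.
Subtracting fixed costs: EBIT = R$20,453,844.60 − R$9,222,300 = R$11,231,544.60.
Interest = R$5,245,490.00, so EBIT − I = R$5,986,054.60.
Degree of combined leverage = contribution ÷ (EBIT − I) = R$20,453,844.60 ÷ R$5,986,054.60 = 3.4169.
EPS therefore changes by 3.4169 × (-18.0%) = -61.5%.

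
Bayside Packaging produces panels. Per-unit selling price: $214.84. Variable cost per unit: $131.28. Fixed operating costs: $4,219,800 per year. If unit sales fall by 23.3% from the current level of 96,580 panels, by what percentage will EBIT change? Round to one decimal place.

Contribution at this volume is 96,580 × $83.56 = $8,070,224.80.
EBIT = $8,070,224.80 − $4,219,800 = $3,850,424.80.
Degree of operating leverage = $8,070,224.80 / $3,850,424.80 = 2.0959.
Operating income changes by 2.0959 × -23.3% = -48.8%.

-48.8%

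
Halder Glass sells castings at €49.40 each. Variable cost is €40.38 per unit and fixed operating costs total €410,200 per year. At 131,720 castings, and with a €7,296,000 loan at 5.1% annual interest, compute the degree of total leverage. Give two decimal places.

At 131,720 units, contribution = 131,720 × €9.02 = €1,188,114.40.
Operating income = contribution − fixed costs = €1,188,114.40 − €410,200 = €777,914.40. Interest = €372,096.00, so EBIT − I = €405,818.40.
Degree of total leverage = total CM / (EBIT − interest) = €1,188,114.40 / €405,818.40 = 2.9277.

2.93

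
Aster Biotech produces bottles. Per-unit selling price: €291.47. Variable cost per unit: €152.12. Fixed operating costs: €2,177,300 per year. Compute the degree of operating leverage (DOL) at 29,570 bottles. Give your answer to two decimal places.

2.12

At 29,570 units, contribution = 29,570 × €139.35 = €4,120,579.50.
Subtracting fixed costs: EBIT = €4,120,579.50 − €2,177,300 = €1,943,279.50.
So DOL = total CM / EBIT = €4,120,579.50 / €1,943,279.50 = 2.1204.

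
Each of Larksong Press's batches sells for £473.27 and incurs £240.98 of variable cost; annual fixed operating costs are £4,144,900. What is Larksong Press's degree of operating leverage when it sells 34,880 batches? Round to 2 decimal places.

2.05

At 34,880 units, contribution = 34,880 × £232.29 = £8,102,275.20.
Subtracting fixed costs: EBIT = £8,102,275.20 − £4,144,900 = £3,957,375.20.
Degree of operating leverage = £8,102,275.20 / £3,957,375.20 = 2.0474.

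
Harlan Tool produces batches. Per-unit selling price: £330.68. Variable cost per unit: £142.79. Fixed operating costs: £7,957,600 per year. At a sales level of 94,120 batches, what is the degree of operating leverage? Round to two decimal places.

1.82

At 94,120 units, contribution = 94,120 × £187.89 = £17,684,206.80.
Operating income = contribution − fixed costs = £17,684,206.80 − £7,957,600 = £9,726,606.80.
Degree of operating leverage = £17,684,206.80 / £9,726,606.80 = 1.8181.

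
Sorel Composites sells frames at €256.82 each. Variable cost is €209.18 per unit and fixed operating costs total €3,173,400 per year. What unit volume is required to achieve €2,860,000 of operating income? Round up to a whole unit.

126,646 frames

Unit CM = price − variable cost = €256.82 − €209.18 = €47.64.
Need Q such that Q × €47.64 − €3,173,400 = €2,860,000, i.e. Q = €6,033,400 / €47.64 = 126,645.68 → 126,646.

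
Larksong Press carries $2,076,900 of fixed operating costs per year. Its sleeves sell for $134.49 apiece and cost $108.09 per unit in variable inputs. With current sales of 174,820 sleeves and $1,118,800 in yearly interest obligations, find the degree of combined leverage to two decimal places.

3.25

Total contribution margin = 174,820 × $26.40 = $4,615,248.00.
Subtracting fixed costs: EBIT = $4,615,248.00 − $2,076,900 = $2,538,348.00. Interest = $1,118,800.00.
DOL = $4,615,248.00 ÷ $2,538,348.00 = 1.8182; DFL = $2,538,348.00 ÷ $1,419,548.00 = 1.7881.
Combined leverage = 1.8182 × 1.7881 = 3.2511.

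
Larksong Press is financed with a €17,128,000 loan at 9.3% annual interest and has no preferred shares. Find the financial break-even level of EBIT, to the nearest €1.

Annual interest = 9.3% × €17,128,000 = €1,592,904.00.
With no preferred dividends, EPS = 0 when EBIT exactly covers interest, so the financial break-even EBIT is €1,592,904.00.

€1,592,904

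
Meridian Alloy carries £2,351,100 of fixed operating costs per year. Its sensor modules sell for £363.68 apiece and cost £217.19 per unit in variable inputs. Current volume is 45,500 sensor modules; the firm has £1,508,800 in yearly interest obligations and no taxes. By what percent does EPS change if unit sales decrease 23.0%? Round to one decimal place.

Total contribution margin = 45,500 × £146.49 = £6,665,295.00.
EBIT = £6,665,295.00 − £2,351,100 = £4,314,195.00.
Interest = £1,508,800.00, so EBIT − I = £2,805,395.00.
Degree of combined leverage = contribution ÷ (EBIT − I) = £6,665,295.00 ÷ £2,805,395.00 = 2.3759.
%ΔEPS = DCL × %ΔSales = 2.3759 × -23.0% = -54.6%.

-54.6%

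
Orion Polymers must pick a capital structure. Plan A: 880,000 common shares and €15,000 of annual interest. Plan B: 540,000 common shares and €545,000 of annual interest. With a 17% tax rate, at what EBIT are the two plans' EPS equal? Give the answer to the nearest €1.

€1,386,765

At indifference, (EBIT − 15,000)(1 − t)/880,000 = (EBIT − 545,000)(1 − t)/540,000.
Cancelling (1 − t) and cross-multiplying: 540,000·(EBIT − 15,000) = 880,000·(EBIT − 545,000).
Solving, EBIT = (545,000·880,000 − 15,000·540,000) / (880,000 − 540,000) = 471,500,000,000 / 340,000 = 1,386,764.71.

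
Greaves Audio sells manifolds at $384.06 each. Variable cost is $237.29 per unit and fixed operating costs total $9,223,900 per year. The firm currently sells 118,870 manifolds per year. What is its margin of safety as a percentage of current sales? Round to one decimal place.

Contribution margin per unit = $384.06 − $237.29 = $146.77. Break-even units = $9,223,900 ÷ $146.77 = 62,845.95; break-even revenue = 62,845.95 × $384.06 = $24,136,615.34.
Current sales = 118,870 × $384.06 = $45,653,212.20.
Margin of safety = ($45,653,212.20 − $24,136,615.34) ÷ $45,653,212.20 = 47.1%.

47.1%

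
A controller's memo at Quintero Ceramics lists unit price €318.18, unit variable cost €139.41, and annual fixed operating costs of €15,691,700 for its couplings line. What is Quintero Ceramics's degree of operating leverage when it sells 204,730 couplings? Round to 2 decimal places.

Contribution at this volume is 204,730 × €178.77 = €36,599,582.10.
Subtracting fixed costs: EBIT = €36,599,582.10 − €15,691,700 = €20,907,882.10.
DOL = contribution ÷ EBIT = €36,599,582.10 ÷ €20,907,882.10 = 1.7505.

1.75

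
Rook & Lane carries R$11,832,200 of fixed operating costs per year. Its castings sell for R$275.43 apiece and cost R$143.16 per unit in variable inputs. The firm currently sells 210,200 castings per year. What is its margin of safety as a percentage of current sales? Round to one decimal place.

Unit CM = price − variable cost = R$275.43 − R$143.16 = R$132.27. Break-even units = R$11,832,200 ÷ R$132.27 = 89,454.90; break-even revenue = 89,454.90 × R$275.43 = R$24,638,563.89.
Current sales = 210,200 × R$275.43 = R$57,895,386.00.
Margin of safety = (R$57,895,386.00 − R$24,638,563.89) ÷ R$57,895,386.00 = 57.4%.

57.4%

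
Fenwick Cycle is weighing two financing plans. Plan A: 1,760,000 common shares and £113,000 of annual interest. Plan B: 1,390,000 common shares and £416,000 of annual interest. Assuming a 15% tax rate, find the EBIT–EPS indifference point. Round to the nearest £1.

£1,554,297

At indifference, (EBIT − 113,000)(1 − t)/1,760,000 = (EBIT − 416,000)(1 − t)/1,390,000.
Cancelling (1 − t) and cross-multiplying: 1,390,000·(EBIT − 113,000) = 1,760,000·(EBIT − 416,000).
EBIT × (1,760,000 − 1,390,000) = 416,000 × 1,760,000 − 113,000 × 1,390,000 = 575,090,000,000, so EBIT = 575,090,000,000 ÷ 370,000 = 1,554,297.30.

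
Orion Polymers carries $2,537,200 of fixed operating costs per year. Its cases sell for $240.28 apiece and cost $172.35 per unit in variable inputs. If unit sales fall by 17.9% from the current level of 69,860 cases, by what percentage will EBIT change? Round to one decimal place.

-38.5%

Total contribution margin = 69,860 × $67.93 = $4,745,589.80.
EBIT = $4,745,589.80 − $2,537,200 = $2,208,389.80.
DOL = contribution ÷ EBIT = $4,745,589.80 ÷ $2,208,389.80 = 2.1489.
So EBIT moves 2.1489 × (-17.9%) = -38.5%.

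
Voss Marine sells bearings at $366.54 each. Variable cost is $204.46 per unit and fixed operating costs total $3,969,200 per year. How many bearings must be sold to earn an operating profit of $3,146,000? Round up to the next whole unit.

43,900 bearings

Unit CM = price − variable cost = $366.54 − $204.46 = $162.08.
Required volume = (fixed costs + target profit) ÷ CM = ($3,969,200 + $3,146,000) ÷ $162.08 = 43,899.31, so 43,900 bearings.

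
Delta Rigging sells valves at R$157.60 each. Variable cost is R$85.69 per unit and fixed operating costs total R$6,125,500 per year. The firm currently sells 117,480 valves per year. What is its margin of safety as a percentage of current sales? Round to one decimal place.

27.5%

Contribution margin per unit = R$157.60 − R$85.69 = R$71.91. Break-even units = R$6,125,500 ÷ R$71.91 = 85,182.87; break-even revenue = 85,182.87 × R$157.60 = R$13,424,819.91.
Current sales = 117,480 × R$157.60 = R$18,514,848.00.
Margin of safety = (R$18,514,848.00 − R$13,424,819.91) ÷ R$18,514,848.00 = 27.5%.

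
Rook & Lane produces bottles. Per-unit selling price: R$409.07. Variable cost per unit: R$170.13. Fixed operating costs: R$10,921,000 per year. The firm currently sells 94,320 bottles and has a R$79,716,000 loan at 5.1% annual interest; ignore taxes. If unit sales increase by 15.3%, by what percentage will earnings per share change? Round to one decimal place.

+45.7%

At 94,320 units, contribution = 94,320 × R$238.94 = R$22,536,820.80.
Subtracting fixed costs: EBIT = R$22,536,820.80 − R$10,921,000 = R$11,615,820.80.
Interest = R$4,065,516.00, so EBIT − I = R$7,550,304.80.
DCL = total CM / (EBIT − I) = R$22,536,820.80 / R$7,550,304.80 = 2.9849.
%ΔEPS = DCL × %ΔSales = 2.9849 × +15.3% = +45.7%.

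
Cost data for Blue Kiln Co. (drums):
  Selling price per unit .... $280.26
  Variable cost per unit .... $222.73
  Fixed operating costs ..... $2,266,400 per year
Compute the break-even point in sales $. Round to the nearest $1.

CM per unit = $280.26 − $222.73 = $57.53; CM ratio = $57.53 / $280.26 = 0.2053.
Break-even sales = FC ÷ CM ratio = $2,266,400 × $280.26 / $57.53 = $11,040,870.

$11,040,870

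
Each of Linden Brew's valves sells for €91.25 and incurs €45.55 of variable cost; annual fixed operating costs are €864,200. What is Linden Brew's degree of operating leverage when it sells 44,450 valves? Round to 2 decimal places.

Contribution at this volume is 44,450 × €45.70 = €2,031,365.00.
EBIT = €2,031,365.00 − €864,200 = €1,167,165.00.
So DOL = total CM / EBIT = €2,031,365.00 / €1,167,165.00 = 1.7404.

1.74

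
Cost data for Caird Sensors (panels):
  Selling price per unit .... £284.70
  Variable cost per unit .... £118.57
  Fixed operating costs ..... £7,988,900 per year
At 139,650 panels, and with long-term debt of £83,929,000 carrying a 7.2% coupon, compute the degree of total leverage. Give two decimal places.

2.53

Contribution at this volume is 139,650 × £166.13 = £23,200,054.50.
Operating income = contribution − fixed costs = £23,200,054.50 − £7,988,900 = £15,211,154.50. Interest = £6,042,888.00, so EBIT − I = £9,168,266.50.
Degree of total leverage = total CM / (EBIT − interest) = £23,200,054.50 / £9,168,266.50 = 2.5305.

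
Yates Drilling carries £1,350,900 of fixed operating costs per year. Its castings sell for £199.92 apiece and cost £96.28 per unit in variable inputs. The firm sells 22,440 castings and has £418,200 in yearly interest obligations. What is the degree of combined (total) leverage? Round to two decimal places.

4.18

Total contribution margin = 22,440 × £103.64 = £2,325,681.60.
Subtracting fixed costs: EBIT = £2,325,681.60 − £1,350,900 = £974,781.60. Interest = £418,200.00.
DOL = £2,325,681.60 ÷ £974,781.60 = 2.3858; DFL = £974,781.60 ÷ £556,581.60 = 1.7514.
Combined leverage = 2.3858 × 1.7514 = 4.1785.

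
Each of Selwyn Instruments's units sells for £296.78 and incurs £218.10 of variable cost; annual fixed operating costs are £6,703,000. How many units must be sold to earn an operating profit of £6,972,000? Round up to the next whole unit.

Each unit contributes £296.78 − £218.10 = £78.68.
Required volume = (fixed costs + target profit) ÷ CM = (£6,703,000 + £6,972,000) ÷ £78.68 = 173,805.29, so 173,806 units.

173,806 units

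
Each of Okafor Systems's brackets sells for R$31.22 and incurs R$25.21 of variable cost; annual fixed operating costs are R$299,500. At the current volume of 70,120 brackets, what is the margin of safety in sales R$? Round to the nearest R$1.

R$633,341

Unit CM = price − variable cost = R$31.22 − R$25.21 = R$6.01. Break-even units = R$299,500 ÷ R$6.01 = 49,833.61; break-even revenue = 49,833.61 × R$31.22 = R$1,555,805.32.
Actual sales revenue = 70,120 × R$31.22 = R$2,189,146.40.
Margin of safety = R$2,189,146.40 − R$1,555,805.32 = R$633,341.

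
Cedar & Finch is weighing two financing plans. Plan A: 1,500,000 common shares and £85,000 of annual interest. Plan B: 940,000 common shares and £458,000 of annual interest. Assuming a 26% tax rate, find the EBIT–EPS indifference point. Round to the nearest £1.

At indifference, (EBIT − 85,000)(1 − t)/1,500,000 = (EBIT − 458,000)(1 − t)/940,000.
The (1 − t) factor cancels: (EBIT − 85,000) × 940,000 = (EBIT − 458,000) × 1,500,000.
Solving, EBIT = (458,000·1,500,000 − 85,000·940,000) / (1,500,000 − 940,000) = 607,100,000,000 / 560,000 = 1,084,107.14.

£1,084,107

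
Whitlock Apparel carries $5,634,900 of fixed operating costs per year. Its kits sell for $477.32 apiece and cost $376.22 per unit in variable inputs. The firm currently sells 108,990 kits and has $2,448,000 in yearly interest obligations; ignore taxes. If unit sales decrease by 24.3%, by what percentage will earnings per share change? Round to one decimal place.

Contribution at this volume is 108,990 × $101.10 = $11,018,889.00.
Operating income = contribution − fixed costs = $11,018,889.00 − $5,634,900 = $5,383,989.00.
After interest of $2,448,000.00, pre-tax earnings = $2,935,989.00.
DCL = total CM / (EBIT − I) = $11,018,889.00 / $2,935,989.00 = 3.7530.
EPS therefore changes by 3.7530 × (-24.3%) = -91.2%.

-91.2%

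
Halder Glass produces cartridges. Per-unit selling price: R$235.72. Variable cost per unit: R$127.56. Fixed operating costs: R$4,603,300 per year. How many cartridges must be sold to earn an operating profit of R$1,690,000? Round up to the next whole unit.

Contribution margin per unit = R$235.72 − R$127.56 = R$108.16.
Required volume = (fixed costs + target profit) ÷ CM = (R$4,603,300 + R$1,690,000) ÷ R$108.16 = 58,185.10, so 58,186 cartridges.

58,186 cartridges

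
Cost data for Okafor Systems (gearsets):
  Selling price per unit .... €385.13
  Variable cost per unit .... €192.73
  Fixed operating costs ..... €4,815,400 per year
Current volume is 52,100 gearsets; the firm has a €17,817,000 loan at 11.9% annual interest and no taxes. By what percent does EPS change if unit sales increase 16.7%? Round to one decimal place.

At 52,100 units, contribution = 52,100 × €192.40 = €10,024,040.00.
EBIT = €10,024,040.00 − €4,815,400 = €5,208,640.00.
Interest = €2,120,223.00, so EBIT − I = €3,088,417.00.
Degree of combined leverage = contribution ÷ (EBIT − I) = €10,024,040.00 ÷ €3,088,417.00 = 3.2457.
%ΔEPS = DCL × %ΔSales = 3.2457 × +16.7% = +54.2%.

+54.2%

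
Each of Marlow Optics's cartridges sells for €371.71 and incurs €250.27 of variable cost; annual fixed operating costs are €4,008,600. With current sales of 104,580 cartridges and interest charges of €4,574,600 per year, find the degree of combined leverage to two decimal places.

At 104,580 units, contribution = 104,580 × €121.44 = €12,700,195.20.
Operating income = contribution − fixed costs = €12,700,195.20 − €4,008,600 = €8,691,595.20. Interest = €4,574,600.00.
DOL = €12,700,195.20 ÷ €8,691,595.20 = 1.4612; DFL = €8,691,595.20 ÷ €4,116,995.20 = 2.1112.
Combined leverage = 1.4612 × 2.1112 = 3.0849.

3.08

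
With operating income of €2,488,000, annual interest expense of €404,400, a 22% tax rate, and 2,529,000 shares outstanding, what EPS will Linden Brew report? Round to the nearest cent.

€0.64

Pre-tax income = €2,488,000 − €404,400.00 = €2,083,600.00.
Net income = €2,083,600.00 × (1 − 0.22) = €1,625,208.00.
EPS = €1,625,208.00 ÷ 2,529,000 = €0.64.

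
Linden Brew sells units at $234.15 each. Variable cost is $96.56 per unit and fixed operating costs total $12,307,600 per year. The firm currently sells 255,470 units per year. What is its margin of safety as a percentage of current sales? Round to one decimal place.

65.0%

Contribution margin per unit = $234.15 − $96.56 = $137.59. Break-even units = $12,307,600 ÷ $137.59 = 89,451.27; break-even revenue = 89,451.27 × $234.15 = $20,945,014.46.
Actual sales revenue = 255,470 × $234.15 = $59,818,300.50.
Margin of safety = ($59,818,300.50 − $20,945,014.46) ÷ $59,818,300.50 = 65.0%.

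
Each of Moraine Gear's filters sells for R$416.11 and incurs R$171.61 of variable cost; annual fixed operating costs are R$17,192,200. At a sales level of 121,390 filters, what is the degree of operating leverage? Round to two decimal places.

Contribution at this volume is 121,390 × R$244.50 = R$29,679,855.00.
Operating income = contribution − fixed costs = R$29,679,855.00 − R$17,192,200 = R$12,487,655.00.
So DOL = total CM / EBIT = R$29,679,855.00 / R$12,487,655.00 = 2.3767.

2.38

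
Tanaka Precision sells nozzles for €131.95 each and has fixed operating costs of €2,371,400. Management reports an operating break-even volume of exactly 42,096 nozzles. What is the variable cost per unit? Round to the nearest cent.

At break-even, FC = Q × (P − VC), so P − VC = €2,371,400 ÷ 42,096 = €56.3331.
Variable cost per unit = €131.95 − €56.3331 = €75.62.

€75.62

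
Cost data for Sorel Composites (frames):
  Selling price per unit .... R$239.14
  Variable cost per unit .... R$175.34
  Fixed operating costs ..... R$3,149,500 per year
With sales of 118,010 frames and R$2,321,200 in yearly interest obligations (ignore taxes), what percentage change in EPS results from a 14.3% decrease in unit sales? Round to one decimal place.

-52.3%

Total contribution margin = 118,010 × R$63.80 = R$7,529,038.00.
Operating income = contribution − fixed costs = R$7,529,038.00 − R$3,149,500 = R$4,379,538.00.
Interest = R$2,321,200.00, so EBIT − I = R$2,058,338.00.
Degree of combined leverage = contribution ÷ (EBIT − I) = R$7,529,038.00 ÷ R$2,058,338.00 = 3.6578.
EPS therefore changes by 3.6578 × (-14.3%) = -52.3%.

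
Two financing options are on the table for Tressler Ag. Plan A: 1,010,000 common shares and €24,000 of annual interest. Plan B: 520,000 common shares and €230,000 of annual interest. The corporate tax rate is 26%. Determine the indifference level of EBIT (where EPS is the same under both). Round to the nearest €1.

€448,612

Set EPS_A = EPS_B: (EBIT − €24,000)(1 − 0.26) ÷ 1,010,000 = (EBIT − €230,000)(1 − 0.26) ÷ 520,000.
Cancelling (1 − t) and cross-multiplying: 520,000·(EBIT − 24,000) = 1,010,000·(EBIT − 230,000).
Solving, EBIT = (230,000·1,010,000 − 24,000·520,000) / (1,010,000 − 520,000) = 219,820,000,000 / 490,000 = 448,612.24.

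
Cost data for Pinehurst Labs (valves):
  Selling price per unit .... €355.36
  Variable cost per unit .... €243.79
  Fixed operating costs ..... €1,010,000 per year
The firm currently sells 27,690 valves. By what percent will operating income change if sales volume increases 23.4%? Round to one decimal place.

Total contribution margin = 27,690 × €111.57 = €3,089,373.30.
Subtracting fixed costs: EBIT = €3,089,373.30 − €1,010,000 = €2,079,373.30.
So DOL = total CM / EBIT = €3,089,373.30 / €2,079,373.30 = 1.4857.
Operating income changes by 1.4857 × +23.4% = +34.8%.

+34.8%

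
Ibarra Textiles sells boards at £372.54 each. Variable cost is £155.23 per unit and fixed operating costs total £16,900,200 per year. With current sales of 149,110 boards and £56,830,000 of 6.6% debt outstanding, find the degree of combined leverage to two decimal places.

2.76

At 149,110 units, contribution = 149,110 × £217.31 = £32,403,094.10.
Operating income = contribution − fixed costs = £32,403,094.10 − £16,900,200 = £15,502,894.10. Interest = £3,750,780.00.
DOL = £32,403,094.10 ÷ £15,502,894.10 = 2.0901; DFL = £15,502,894.10 ÷ £11,752,114.10 = 1.3192.
DCL = DOL × DFL = 2.0901 × 1.3192 = 2.7573.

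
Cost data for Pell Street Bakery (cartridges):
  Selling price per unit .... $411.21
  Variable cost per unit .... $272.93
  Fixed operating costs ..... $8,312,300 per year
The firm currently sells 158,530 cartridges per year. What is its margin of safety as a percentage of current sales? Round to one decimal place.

62.1%

Unit CM = price − variable cost = $411.21 − $272.93 = $138.28. Break-even units = $8,312,300 ÷ $138.28 = 60,112.09; break-even revenue = 60,112.09 × $411.21 = $24,718,693.11.
Actual sales revenue = 158,530 × $411.21 = $65,189,121.30.
Margin of safety = ($65,189,121.30 − $24,718,693.11) ÷ $65,189,121.30 = 62.1%.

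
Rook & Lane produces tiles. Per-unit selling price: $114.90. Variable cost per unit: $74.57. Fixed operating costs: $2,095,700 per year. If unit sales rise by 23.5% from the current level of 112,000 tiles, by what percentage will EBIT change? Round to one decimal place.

Contribution at this volume is 112,000 × $40.33 = $4,516,960.00.
EBIT = $4,516,960.00 − $2,095,700 = $2,421,260.00.
So DOL = total CM / EBIT = $4,516,960.00 / $2,421,260.00 = 1.8655.
%ΔEBIT = DOL × %ΔSales = 1.8655 × +23.5% = +43.8%.

+43.8%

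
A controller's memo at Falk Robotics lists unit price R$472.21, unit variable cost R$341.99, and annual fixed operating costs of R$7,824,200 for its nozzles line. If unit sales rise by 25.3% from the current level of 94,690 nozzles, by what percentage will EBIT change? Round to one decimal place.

+69.2%

Contribution at this volume is 94,690 × R$130.22 = R$12,330,531.80.
Subtracting fixed costs: EBIT = R$12,330,531.80 − R$7,824,200 = R$4,506,331.80.
DOL = contribution ÷ EBIT = R$12,330,531.80 ÷ R$4,506,331.80 = 2.7363.
So EBIT moves 2.7363 × (+25.3%) = +69.2%.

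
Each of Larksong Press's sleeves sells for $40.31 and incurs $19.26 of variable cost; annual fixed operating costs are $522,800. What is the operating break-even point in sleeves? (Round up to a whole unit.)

24,837 sleeves

Contribution margin per unit = $40.31 − $19.26 = $21.05.
Units to break even: $522,800 ÷ $21.05 = 24,836.10, rounded up to 24,837.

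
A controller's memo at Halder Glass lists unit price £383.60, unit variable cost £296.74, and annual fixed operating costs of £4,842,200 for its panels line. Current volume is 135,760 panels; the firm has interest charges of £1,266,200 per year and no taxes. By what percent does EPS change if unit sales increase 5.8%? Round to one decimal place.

+12.0%

Total contribution margin = 135,760 × £86.86 = £11,792,113.60.
Subtracting fixed costs: EBIT = £11,792,113.60 − £4,842,200 = £6,949,913.60.
Interest = £1,266,200.00, so EBIT − I = £5,683,713.60.
DCL = total CM / (EBIT − I) = £11,792,113.60 / £5,683,713.60 = 2.0747.
EPS therefore changes by 2.0747 × (+5.8%) = +12.0%.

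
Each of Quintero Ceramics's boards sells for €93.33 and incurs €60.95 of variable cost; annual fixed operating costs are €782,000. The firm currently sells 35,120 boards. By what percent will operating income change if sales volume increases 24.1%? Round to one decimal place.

At 35,120 units, contribution = 35,120 × €32.38 = €1,137,185.60.
EBIT = €1,137,185.60 − €782,000 = €355,185.60.
DOL = contribution ÷ EBIT = €1,137,185.60 ÷ €355,185.60 = 3.2017.
%ΔEBIT = DOL × %ΔSales = 3.2017 × +24.1% = +77.2%.

+77.2%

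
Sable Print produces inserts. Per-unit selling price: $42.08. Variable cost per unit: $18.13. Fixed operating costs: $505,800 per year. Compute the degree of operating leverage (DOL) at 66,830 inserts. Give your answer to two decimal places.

Contribution at this volume is 66,830 × $23.95 = $1,600,578.50.
EBIT = $1,600,578.50 − $505,800 = $1,094,778.50.
DOL = contribution ÷ EBIT = $1,600,578.50 ÷ $1,094,778.50 = 1.4620.

1.46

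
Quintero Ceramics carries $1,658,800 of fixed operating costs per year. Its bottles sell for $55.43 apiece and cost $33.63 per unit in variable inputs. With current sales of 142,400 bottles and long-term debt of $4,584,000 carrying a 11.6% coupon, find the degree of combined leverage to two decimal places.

Total contribution margin = 142,400 × $21.80 = $3,104,320.00.
Subtracting fixed costs: EBIT = $3,104,320.00 − $1,658,800 = $1,445,520.00. Interest = $531,744.00, so EBIT − I = $913,776.00.
DCL = contribution ÷ (EBIT − I) = $3,104,320.00 ÷ $913,776.00 = 3.3972.

3.40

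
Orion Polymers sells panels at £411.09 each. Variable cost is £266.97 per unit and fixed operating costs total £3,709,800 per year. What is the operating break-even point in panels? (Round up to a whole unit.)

Unit CM = price − variable cost = £411.09 − £266.97 = £144.12.
Break-even Q = £3,709,800 / £144.12 = 25,741.05 → 25,742 panels.

25,742 panels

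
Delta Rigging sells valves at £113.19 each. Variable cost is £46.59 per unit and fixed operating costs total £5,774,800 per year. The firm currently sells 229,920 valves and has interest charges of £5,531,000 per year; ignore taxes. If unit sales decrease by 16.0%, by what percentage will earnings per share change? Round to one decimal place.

Total contribution margin = 229,920 × £66.60 = £15,312,672.00.
Operating income = contribution − fixed costs = £15,312,672.00 − £5,774,800 = £9,537,872.00.
After interest of £5,531,000.00, pre-tax earnings = £4,006,872.00.
DCL = total CM / (EBIT − I) = £15,312,672.00 / £4,006,872.00 = 3.8216.
%ΔEPS = DCL × %ΔSales = 3.8216 × -16.0% = -61.1%.

-61.1%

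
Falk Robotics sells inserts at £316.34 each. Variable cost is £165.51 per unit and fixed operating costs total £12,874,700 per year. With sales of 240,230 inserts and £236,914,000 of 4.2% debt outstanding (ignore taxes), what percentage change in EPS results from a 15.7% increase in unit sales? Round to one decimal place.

+42.4%

Contribution at this volume is 240,230 × £150.83 = £36,233,890.90.
EBIT = £36,233,890.90 − £12,874,700 = £23,359,190.90.
After interest of £9,950,388.00, pre-tax earnings = £13,408,802.90.
Degree of combined leverage = contribution ÷ (EBIT − I) = £36,233,890.90 ÷ £13,408,802.90 = 2.7022.
EPS therefore changes by 2.7022 × (+15.7%) = +42.4%.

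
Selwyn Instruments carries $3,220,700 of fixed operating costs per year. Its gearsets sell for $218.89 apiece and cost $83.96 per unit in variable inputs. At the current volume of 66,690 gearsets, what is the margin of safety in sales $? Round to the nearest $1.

Contribution margin per unit = $218.89 − $83.96 = $134.93. Break-even units = $3,220,700 ÷ $134.93 = 23,869.41; break-even revenue = 23,869.41 × $218.89 = $5,224,775.98.
Current sales = 66,690 × $218.89 = $14,597,774.10.
Margin of safety = $14,597,774.10 − $5,224,775.98 = $9,372,998.

$9,372,998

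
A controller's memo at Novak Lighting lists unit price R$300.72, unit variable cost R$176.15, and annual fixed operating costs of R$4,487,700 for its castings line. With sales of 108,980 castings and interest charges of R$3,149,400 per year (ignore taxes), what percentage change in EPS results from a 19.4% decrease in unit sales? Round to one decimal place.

-44.3%

At 108,980 units, contribution = 108,980 × R$124.57 = R$13,575,638.60.
Operating income = contribution − fixed costs = R$13,575,638.60 − R$4,487,700 = R$9,087,938.60.
After interest of R$3,149,400.00, pre-tax earnings = R$5,938,538.60.
Degree of combined leverage = contribution ÷ (EBIT − I) = R$13,575,638.60 ÷ R$5,938,538.60 = 2.2860.
EPS therefore changes by 2.2860 × (-19.4%) = -44.3%.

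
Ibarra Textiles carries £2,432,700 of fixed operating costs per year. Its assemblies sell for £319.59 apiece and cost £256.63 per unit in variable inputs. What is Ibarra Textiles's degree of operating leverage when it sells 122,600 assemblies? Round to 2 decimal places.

1.46

At 122,600 units, contribution = 122,600 × £62.96 = £7,718,896.00.
Subtracting fixed costs: EBIT = £7,718,896.00 − £2,432,700 = £5,286,196.00.
So DOL = total CM / EBIT = £7,718,896.00 / £5,286,196.00 = 1.4602.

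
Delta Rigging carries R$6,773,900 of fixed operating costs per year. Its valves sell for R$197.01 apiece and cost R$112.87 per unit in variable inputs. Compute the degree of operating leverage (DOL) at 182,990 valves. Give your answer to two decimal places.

Contribution at this volume is 182,990 × R$84.14 = R$15,396,778.60.
EBIT = R$15,396,778.60 − R$6,773,900 = R$8,622,878.60.
Degree of operating leverage = R$15,396,778.60 / R$8,622,878.60 = 1.7856.

1.79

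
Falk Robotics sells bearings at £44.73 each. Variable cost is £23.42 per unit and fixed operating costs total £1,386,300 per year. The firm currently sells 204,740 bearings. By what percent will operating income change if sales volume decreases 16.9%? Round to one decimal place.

-24.8%

Contribution at this volume is 204,740 × £21.31 = £4,363,009.40.
EBIT = £4,363,009.40 − £1,386,300 = £2,976,709.40.
Degree of operating leverage = £4,363,009.40 / £2,976,709.40 = 1.4657.
%ΔEBIT = DOL × %ΔSales = 1.4657 × -16.9% = -24.8%.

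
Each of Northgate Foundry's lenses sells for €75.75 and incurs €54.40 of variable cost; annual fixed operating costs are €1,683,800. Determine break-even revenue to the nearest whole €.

€5,974,138

CM per unit = €75.75 − €54.40 = €21.35; CM ratio = €21.35 / €75.75 = 0.2818.
Break-even revenue = fixed costs × price ÷ CM = €1,683,800 × €75.75 ÷ €21.35 = €5,974,138.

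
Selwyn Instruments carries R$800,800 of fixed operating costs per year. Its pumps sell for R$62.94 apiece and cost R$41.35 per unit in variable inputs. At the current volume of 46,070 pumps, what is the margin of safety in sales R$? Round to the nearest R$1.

Contribution margin per unit = R$62.94 − R$41.35 = R$21.59. Break-even units = R$800,800 ÷ R$21.59 = 37,091.25; break-even revenue = 37,091.25 × R$62.94 = R$2,334,523.02.
Actual sales revenue = 46,070 × R$62.94 = R$2,899,645.80.
Margin of safety = R$2,899,645.80 − R$2,334,523.02 = R$565,123.

R$565,123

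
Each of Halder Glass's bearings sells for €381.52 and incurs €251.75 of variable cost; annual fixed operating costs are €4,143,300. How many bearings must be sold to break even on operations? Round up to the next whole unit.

Each unit contributes €381.52 − €251.75 = €129.77.
Break-even volume = fixed costs ÷ CM per unit = €4,143,300 ÷ €129.77 = 31,928.03, so 31,929 bearings.

31,929 bearings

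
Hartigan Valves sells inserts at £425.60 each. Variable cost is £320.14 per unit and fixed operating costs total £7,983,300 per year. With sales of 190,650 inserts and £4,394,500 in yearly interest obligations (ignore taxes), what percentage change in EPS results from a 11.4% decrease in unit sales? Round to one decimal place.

Contribution at this volume is 190,650 × £105.46 = £20,105,949.00.
Subtracting fixed costs: EBIT = £20,105,949.00 − £7,983,300 = £12,122,649.00.
Interest = £4,394,500.00, so EBIT − I = £7,728,149.00.
Degree of combined leverage = contribution ÷ (EBIT − I) = £20,105,949.00 ÷ £7,728,149.00 = 2.6017.
%ΔEPS = DCL × %ΔSales = 2.6017 × -11.4% = -29.7%.

-29.7%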